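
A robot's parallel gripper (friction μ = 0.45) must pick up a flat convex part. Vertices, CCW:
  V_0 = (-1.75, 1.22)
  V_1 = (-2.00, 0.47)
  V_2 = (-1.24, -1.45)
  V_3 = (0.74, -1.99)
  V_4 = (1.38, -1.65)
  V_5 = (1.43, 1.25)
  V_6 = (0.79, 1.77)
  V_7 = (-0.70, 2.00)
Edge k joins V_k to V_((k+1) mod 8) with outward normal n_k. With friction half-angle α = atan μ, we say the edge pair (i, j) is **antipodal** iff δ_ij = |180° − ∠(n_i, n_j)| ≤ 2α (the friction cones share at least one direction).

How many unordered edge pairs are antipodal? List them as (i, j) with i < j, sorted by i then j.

α = atan 0.45 = 24.23°;  2α = 48.46°
n_0 = (-0.9487, +0.3162)
n_1 = (-0.9298, -0.3680)
n_2 = (-0.2631, -0.9648)
n_3 = (+0.4692, -0.8831)
n_4 = (+0.9999, -0.0172)
n_5 = (+0.6306, +0.7761)
n_6 = (+0.1526, +0.9883)
n_7 = (-0.5963, +0.8027)
  (0,1): δ = 139.97°  ·
  (0,2): δ = 86.82°  ·
  (0,3): δ = 43.59°  ✓
  (0,4): δ = 17.45°  ✓
  (0,5): δ = 69.34°  ·
  (0,6): δ = 99.66°  ·
  (0,7): δ = 145.04°  ·
  (1,2): δ = 126.85°  ·
  (1,3): δ = 83.62°  ·
  (1,4): δ = 22.58°  ✓
  (1,5): δ = 29.31°  ✓
  (1,6): δ = 59.63°  ·
  (1,7): δ = 105.01°  ·
  (2,3): δ = 136.77°  ·
  (2,4): δ = 75.73°  ·
  (2,5): δ = 23.84°  ✓
  (2,6): δ = 6.48°  ✓
  (2,7): δ = 51.86°  ·
  (3,4): δ = 118.97°  ·
  (3,5): δ = 67.07°  ·
  (3,6): δ = 36.75°  ✓
  (3,7): δ = 8.63°  ✓
  (4,5): δ = 128.11°  ·
  (4,6): δ = 97.79°  ·
  (4,7): δ = 52.41°  ·
  (5,6): δ = 149.68°  ·
  (5,7): δ = 104.30°  ·
  (6,7): δ = 134.62°  ·
antipodal pairs: 8

count = 8; pairs: (0,3), (0,4), (1,4), (1,5), (2,5), (2,6), (3,6), (3,7)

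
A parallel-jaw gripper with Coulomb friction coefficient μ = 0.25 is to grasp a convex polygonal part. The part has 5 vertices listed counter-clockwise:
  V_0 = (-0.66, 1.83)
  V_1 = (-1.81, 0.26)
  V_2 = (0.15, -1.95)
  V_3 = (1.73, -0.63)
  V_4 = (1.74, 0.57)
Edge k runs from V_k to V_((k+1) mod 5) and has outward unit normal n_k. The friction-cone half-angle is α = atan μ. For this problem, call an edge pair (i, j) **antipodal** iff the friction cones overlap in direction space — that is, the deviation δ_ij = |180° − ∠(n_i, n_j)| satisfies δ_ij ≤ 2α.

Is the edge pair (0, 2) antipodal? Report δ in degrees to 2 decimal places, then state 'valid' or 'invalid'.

δ = 13.90°, valid

α = atan 0.25 = 14.04°;  2α = 28.07°
edge 0: e_0 = (-1.15, -1.57);  n_0 = (-0.8067, +0.5909)
edge 2: e_2 = (+1.58, +1.32);  n_2 = (+0.6411, -0.7674)
∠(n_0, n_2) = 166.10°
δ = |180° − 166.10°| = 13.90°
13.90° ≤ 2α = 28.07°  →  valid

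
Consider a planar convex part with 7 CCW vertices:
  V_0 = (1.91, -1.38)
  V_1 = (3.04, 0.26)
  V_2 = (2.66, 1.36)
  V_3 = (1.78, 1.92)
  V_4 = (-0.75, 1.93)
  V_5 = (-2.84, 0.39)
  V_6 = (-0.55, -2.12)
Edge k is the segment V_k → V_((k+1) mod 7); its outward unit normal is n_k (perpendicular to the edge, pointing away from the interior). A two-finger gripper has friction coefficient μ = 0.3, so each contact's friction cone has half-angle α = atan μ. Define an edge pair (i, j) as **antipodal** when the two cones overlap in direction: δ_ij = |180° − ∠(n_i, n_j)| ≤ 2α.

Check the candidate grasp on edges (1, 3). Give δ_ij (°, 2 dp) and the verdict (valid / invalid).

α = atan 0.3 = 16.70°;  2α = 33.40°
edge 1: e_1 = (-0.38, +1.10);  n_1 = (+0.9452, +0.3265)
edge 3: e_3 = (-2.53, +0.01);  n_3 = (+0.0040, +1.0000)
∠(n_1, n_3) = 70.72°
δ = |180° − 70.72°| = 109.28°
109.28° > 2α = 33.40°  →  invalid

δ = 109.28°, invalid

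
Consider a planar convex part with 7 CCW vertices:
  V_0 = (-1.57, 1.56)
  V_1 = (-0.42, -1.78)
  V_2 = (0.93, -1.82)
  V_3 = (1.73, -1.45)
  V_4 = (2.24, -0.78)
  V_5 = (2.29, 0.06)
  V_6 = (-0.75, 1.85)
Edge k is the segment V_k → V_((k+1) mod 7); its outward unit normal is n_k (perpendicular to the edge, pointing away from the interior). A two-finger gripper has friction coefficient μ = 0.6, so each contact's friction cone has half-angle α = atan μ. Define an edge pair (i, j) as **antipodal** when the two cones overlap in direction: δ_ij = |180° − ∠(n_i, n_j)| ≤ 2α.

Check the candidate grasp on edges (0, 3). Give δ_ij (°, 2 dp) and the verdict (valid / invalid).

α = atan 0.6 = 30.96°;  2α = 61.93°
edge 0: e_0 = (+1.15, -3.34);  n_0 = (-0.9455, -0.3256)
edge 3: e_3 = (+0.51, +0.67);  n_3 = (+0.7957, -0.6057)
∠(n_0, n_3) = 123.72°
δ = |180° − 123.72°| = 56.28°
56.28° ≤ 2α = 61.93°  →  valid

δ = 56.28°, valid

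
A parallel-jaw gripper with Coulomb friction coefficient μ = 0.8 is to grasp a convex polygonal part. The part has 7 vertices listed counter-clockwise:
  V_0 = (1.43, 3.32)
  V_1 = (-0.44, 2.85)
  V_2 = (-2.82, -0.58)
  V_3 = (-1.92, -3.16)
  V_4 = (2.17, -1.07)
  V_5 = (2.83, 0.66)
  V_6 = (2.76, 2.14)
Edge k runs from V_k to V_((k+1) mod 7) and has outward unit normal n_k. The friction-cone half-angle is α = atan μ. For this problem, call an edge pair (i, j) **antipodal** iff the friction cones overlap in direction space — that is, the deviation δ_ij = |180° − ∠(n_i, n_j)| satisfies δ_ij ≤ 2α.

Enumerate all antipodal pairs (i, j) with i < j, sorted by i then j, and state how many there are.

α = atan 0.8 = 38.66°;  2α = 77.32°
n_0 = (-0.2438, +0.9698)
n_1 = (-0.8216, +0.5701)
n_2 = (-0.9442, -0.3294)
n_3 = (+0.4550, -0.8905)
n_4 = (+0.9343, -0.3564)
n_5 = (+0.9989, +0.0472)
n_6 = (+0.6637, +0.7480)
  (0,1): δ = 138.86°  ·
  (0,2): δ = 84.88°  ·
  (0,3): δ = 12.96°  ✓
  (0,4): δ = 55.01°  ✓
  (0,5): δ = 78.60°  ·
  (0,6): δ = 124.31°  ·
  (1,2): δ = 126.01°  ·
  (1,3): δ = 28.18°  ✓
  (1,4): δ = 13.87°  ✓
  (1,5): δ = 37.46°  ✓
  (1,6): δ = 83.18°  ·
  (2,3): δ = 82.16°  ·
  (2,4): δ = 40.11°  ✓
  (2,5): δ = 16.52°  ✓
  (2,6): δ = 29.19°  ✓
  (3,4): δ = 137.95°  ·
  (3,5): δ = 114.36°  ·
  (3,6): δ = 68.65°  ✓
  (4,5): δ = 156.41°  ·
  (4,6): δ = 110.70°  ·
  (5,6): δ = 134.29°  ·
antipodal pairs: 9

count = 9; pairs: (0,3), (0,4), (1,3), (1,4), (1,5), (2,4), (2,5), (2,6), (3,6)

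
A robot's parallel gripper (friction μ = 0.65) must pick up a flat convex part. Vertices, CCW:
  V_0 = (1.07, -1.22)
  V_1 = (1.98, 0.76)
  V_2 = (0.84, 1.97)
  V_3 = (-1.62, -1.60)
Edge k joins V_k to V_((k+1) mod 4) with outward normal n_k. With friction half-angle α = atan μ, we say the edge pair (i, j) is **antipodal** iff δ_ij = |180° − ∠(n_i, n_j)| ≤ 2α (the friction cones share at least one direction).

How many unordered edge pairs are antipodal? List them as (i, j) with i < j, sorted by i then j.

α = atan 0.65 = 33.02°;  2α = 66.05°
n_0 = (+0.9086, -0.4176)
n_1 = (+0.7278, +0.6857)
n_2 = (-0.8234, +0.5674)
n_3 = (+0.1399, -0.9902)
  (0,1): δ = 112.02°  ·
  (0,2): δ = 9.89°  ✓
  (0,3): δ = 122.72°  ·
  (1,2): δ = 77.86°  ·
  (1,3): δ = 54.75°  ✓
  (2,3): δ = 47.39°  ✓
antipodal pairs: 3

count = 3; pairs: (0,2), (1,3), (2,3)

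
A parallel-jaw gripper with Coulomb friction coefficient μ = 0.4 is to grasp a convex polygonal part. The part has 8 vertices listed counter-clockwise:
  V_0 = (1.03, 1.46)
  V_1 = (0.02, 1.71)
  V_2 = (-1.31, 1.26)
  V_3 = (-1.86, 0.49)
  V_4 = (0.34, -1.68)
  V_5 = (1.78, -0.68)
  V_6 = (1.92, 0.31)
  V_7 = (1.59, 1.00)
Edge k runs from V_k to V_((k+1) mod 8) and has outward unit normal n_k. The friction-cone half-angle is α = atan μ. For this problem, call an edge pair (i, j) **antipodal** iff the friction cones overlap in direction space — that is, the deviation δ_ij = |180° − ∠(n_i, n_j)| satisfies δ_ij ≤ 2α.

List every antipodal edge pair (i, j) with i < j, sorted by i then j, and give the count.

count = 6; pairs: (0,3), (1,4), (2,4), (2,5), (3,6), (3,7)

α = atan 0.4 = 21.80°;  2α = 43.60°
n_0 = (+0.2403, +0.9707)
n_1 = (-0.3205, +0.9472)
n_2 = (-0.8137, +0.5812)
n_3 = (-0.7022, -0.7119)
n_4 = (+0.5704, -0.8214)
n_5 = (+0.9901, -0.1400)
n_6 = (+0.9021, +0.4315)
n_7 = (+0.6347, +0.7727)
  (0,1): δ = 147.40°  ·
  (0,2): δ = 111.63°  ·
  (0,3): δ = 30.70°  ✓
  (0,4): δ = 48.68°  ·
  (0,5): δ = 95.85°  ·
  (0,6): δ = 129.46°  ·
  (0,7): δ = 154.50°  ·
  (1,2): δ = 144.23°  ·
  (1,3): δ = 63.30°  ·
  (1,4): δ = 16.08°  ✓
  (1,5): δ = 63.26°  ·
  (1,6): δ = 96.87°  ·
  (1,7): δ = 121.91°  ·
  (2,3): δ = 99.07°  ·
  (2,4): δ = 19.68°  ✓
  (2,5): δ = 27.49°  ✓
  (2,6): δ = 61.10°  ·
  (2,7): δ = 86.14°  ·
  (3,4): δ = 100.62°  ·
  (3,5): δ = 53.44°  ·
  (3,6): δ = 19.83°  ✓
  (3,7): δ = 5.21°  ✓
  (4,5): δ = 132.83°  ·
  (4,6): δ = 99.22°  ·
  (4,7): δ = 74.18°  ·
  (5,6): δ = 146.39°  ·
  (5,7): δ = 121.35°  ·
  (6,7): δ = 154.96°  ·
antipodal pairs: 6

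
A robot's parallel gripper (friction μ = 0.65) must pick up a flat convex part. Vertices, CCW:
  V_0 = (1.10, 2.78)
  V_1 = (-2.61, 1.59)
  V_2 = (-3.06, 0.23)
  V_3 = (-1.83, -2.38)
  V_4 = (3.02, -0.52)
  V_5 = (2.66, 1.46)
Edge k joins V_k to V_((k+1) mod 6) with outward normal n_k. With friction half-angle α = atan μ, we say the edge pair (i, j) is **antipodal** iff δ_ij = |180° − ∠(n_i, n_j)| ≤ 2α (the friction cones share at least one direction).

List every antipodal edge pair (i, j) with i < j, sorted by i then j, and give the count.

count = 6; pairs: (0,3), (1,3), (1,4), (2,4), (2,5), (3,5)

α = atan 0.65 = 33.02°;  2α = 66.05°
n_0 = (-0.3054, +0.9522)
n_1 = (-0.9494, +0.3141)
n_2 = (-0.9046, -0.4263)
n_3 = (+0.3581, -0.9337)
n_4 = (+0.9839, +0.1789)
n_5 = (+0.6459, +0.7634)
  (0,1): δ = 126.09°  ·
  (0,2): δ = 82.55°  ·
  (0,3): δ = 3.20°  ✓
  (0,4): δ = 82.52°  ·
  (0,5): δ = 121.98°  ·
  (1,2): δ = 136.46°  ·
  (1,3): δ = 50.71°  ✓
  (1,4): δ = 28.61°  ✓
  (1,5): δ = 68.07°  ·
  (2,3): δ = 94.25°  ·
  (2,4): δ = 14.93°  ✓
  (2,5): δ = 24.53°  ✓
  (3,4): δ = 100.68°  ·
  (3,5): δ = 61.22°  ✓
  (4,5): δ = 140.54°  ·
antipodal pairs: 6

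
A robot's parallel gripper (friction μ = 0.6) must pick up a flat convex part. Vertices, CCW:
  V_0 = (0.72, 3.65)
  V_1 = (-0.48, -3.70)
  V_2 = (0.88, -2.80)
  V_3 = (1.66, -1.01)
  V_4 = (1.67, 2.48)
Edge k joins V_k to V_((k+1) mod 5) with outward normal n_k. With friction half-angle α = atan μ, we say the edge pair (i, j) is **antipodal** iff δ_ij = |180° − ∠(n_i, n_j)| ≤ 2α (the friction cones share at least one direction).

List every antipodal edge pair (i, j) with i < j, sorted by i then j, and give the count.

count = 4; pairs: (0,1), (0,2), (0,3), (0,4)

α = atan 0.6 = 30.96°;  2α = 61.93°
n_0 = (-0.9869, +0.1611)
n_1 = (+0.5519, -0.8339)
n_2 = (+0.9167, -0.3995)
n_3 = (+1.0000, -0.0029)
n_4 = (+0.7763, +0.6303)
  (0,1): δ = 47.23°  ✓
  (0,2): δ = 14.27°  ✓
  (0,3): δ = 9.11°  ✓
  (0,4): δ = 48.35°  ✓
  (1,2): δ = 147.04°  ·
  (1,3): δ = 123.66°  ·
  (1,4): δ = 84.42°  ·
  (2,3): δ = 156.62°  ·
  (2,4): δ = 117.38°  ·
  (3,4): δ = 140.76°  ·
antipodal pairs: 4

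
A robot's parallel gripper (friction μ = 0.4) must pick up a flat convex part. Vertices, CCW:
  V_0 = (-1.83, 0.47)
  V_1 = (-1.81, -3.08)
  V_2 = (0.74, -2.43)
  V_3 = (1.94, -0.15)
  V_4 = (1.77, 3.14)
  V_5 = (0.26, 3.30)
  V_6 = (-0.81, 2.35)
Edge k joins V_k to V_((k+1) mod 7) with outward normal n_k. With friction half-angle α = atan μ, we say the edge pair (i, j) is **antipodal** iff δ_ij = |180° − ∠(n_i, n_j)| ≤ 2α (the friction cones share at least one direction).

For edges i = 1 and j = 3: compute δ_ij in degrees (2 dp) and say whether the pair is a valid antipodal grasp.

α = atan 0.4 = 21.80°;  2α = 43.60°
edge 1: e_1 = (+2.55, +0.65);  n_1 = (+0.2470, -0.9690)
edge 3: e_3 = (-0.17, +3.29);  n_3 = (+0.9987, +0.0516)
∠(n_1, n_3) = 78.66°
δ = |180° − 78.66°| = 101.34°
101.34° > 2α = 43.60°  →  invalid

δ = 101.34°, invalid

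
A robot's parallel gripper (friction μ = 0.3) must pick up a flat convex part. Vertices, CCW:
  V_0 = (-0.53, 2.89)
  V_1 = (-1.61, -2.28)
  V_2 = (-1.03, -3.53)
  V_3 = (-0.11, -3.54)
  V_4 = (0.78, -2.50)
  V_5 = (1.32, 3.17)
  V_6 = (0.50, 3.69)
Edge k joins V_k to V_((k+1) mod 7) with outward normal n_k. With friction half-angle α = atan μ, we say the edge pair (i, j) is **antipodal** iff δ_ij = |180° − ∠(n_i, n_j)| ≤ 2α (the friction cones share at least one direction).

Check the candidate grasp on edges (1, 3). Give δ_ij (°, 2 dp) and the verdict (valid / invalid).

α = atan 0.3 = 16.70°;  2α = 33.40°
edge 1: e_1 = (+0.58, -1.25);  n_1 = (-0.9071, -0.4209)
edge 3: e_3 = (+0.89, +1.04);  n_3 = (+0.7598, -0.6502)
∠(n_1, n_3) = 114.55°
δ = |180° − 114.55°| = 65.45°
65.45° > 2α = 33.40°  →  invalid

δ = 65.45°, invalid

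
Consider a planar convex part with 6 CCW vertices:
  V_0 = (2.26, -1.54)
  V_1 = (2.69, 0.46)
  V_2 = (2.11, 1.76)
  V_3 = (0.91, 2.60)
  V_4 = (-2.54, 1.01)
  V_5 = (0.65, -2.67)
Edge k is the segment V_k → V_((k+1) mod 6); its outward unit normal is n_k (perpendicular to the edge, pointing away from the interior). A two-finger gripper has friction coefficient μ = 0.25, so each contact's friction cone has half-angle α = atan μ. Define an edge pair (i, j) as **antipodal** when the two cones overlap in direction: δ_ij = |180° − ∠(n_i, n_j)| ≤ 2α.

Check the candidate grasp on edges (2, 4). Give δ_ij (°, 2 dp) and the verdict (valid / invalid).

δ = 14.09°, valid

α = atan 0.25 = 14.04°;  2α = 28.07°
edge 2: e_2 = (-1.20, +0.84);  n_2 = (+0.5735, +0.8192)
edge 4: e_4 = (+3.19, -3.68);  n_4 = (-0.7556, -0.6550)
∠(n_2, n_4) = 165.91°
δ = |180° − 165.91°| = 14.09°
14.09° ≤ 2α = 28.07°  →  valid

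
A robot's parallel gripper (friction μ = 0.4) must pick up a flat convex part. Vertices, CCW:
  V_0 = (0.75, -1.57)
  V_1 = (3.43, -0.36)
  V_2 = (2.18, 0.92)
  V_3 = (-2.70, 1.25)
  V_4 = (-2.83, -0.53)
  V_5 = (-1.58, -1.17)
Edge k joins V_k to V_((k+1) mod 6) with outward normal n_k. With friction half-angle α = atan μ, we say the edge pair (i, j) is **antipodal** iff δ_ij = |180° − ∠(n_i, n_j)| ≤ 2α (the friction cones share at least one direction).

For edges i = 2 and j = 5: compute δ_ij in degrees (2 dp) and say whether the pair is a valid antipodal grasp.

α = atan 0.4 = 21.80°;  2α = 43.60°
edge 2: e_2 = (-4.88, +0.33);  n_2 = (+0.0675, +0.9977)
edge 5: e_5 = (+2.33, -0.40);  n_5 = (-0.1692, -0.9856)
∠(n_2, n_5) = 174.13°
δ = |180° − 174.13°| = 5.87°
5.87° ≤ 2α = 43.60°  →  valid

δ = 5.87°, valid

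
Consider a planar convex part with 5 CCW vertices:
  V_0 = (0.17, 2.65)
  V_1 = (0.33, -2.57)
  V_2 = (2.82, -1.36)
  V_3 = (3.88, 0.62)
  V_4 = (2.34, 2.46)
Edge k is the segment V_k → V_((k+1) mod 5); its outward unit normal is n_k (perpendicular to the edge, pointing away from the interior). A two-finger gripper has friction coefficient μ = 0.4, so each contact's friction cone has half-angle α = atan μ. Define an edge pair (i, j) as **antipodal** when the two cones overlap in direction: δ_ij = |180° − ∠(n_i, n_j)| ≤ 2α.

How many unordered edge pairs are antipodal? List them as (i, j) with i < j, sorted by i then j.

α = atan 0.4 = 21.80°;  2α = 43.60°
n_0 = (-0.9995, -0.0306)
n_1 = (+0.4371, -0.8994)
n_2 = (+0.8816, -0.4720)
n_3 = (+0.7669, +0.6418)
n_4 = (+0.0872, +0.9962)
  (0,1): δ = 65.84°  ·
  (0,2): δ = 29.92°  ✓
  (0,3): δ = 38.17°  ✓
  (0,4): δ = 83.24°  ·
  (1,2): δ = 144.08°  ·
  (1,3): δ = 75.99°  ·
  (1,4): δ = 30.92°  ✓
  (2,3): δ = 111.91°  ·
  (2,4): δ = 66.84°  ·
  (3,4): δ = 134.93°  ·
antipodal pairs: 3

count = 3; pairs: (0,2), (0,3), (1,4)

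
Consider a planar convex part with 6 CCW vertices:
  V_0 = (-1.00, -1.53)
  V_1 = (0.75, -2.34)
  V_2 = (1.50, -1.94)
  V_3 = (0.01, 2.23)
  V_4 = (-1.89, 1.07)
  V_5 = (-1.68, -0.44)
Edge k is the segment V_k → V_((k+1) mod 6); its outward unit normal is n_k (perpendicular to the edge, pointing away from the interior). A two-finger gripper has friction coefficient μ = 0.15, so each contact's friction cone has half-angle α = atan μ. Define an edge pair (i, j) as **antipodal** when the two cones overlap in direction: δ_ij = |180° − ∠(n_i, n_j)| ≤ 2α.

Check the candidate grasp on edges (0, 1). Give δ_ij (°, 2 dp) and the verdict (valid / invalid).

α = atan 0.15 = 8.53°;  2α = 17.06°
edge 0: e_0 = (+1.75, -0.81);  n_0 = (-0.4200, -0.9075)
edge 1: e_1 = (+0.75, +0.40);  n_1 = (+0.4706, -0.8824)
∠(n_0, n_1) = 52.91°
δ = |180° − 52.91°| = 127.09°
127.09° > 2α = 17.06°  →  invalid

δ = 127.09°, invalid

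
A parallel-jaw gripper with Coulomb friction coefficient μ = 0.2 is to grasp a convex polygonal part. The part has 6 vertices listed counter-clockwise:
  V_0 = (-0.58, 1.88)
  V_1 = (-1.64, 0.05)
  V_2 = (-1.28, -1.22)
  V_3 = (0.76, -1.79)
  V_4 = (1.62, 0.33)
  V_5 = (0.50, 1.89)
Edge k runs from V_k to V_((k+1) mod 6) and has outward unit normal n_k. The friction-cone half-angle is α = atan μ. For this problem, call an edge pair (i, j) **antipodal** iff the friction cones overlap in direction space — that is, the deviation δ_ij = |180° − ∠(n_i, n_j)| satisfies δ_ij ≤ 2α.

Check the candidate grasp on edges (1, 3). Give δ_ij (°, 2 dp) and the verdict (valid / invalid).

δ = 37.91°, invalid

α = atan 0.2 = 11.31°;  2α = 22.62°
edge 1: e_1 = (+0.36, -1.27);  n_1 = (-0.9621, -0.2727)
edge 3: e_3 = (+0.86, +2.12);  n_3 = (+0.9267, -0.3759)
∠(n_1, n_3) = 142.09°
δ = |180° − 142.09°| = 37.91°
37.91° > 2α = 22.62°  →  invalid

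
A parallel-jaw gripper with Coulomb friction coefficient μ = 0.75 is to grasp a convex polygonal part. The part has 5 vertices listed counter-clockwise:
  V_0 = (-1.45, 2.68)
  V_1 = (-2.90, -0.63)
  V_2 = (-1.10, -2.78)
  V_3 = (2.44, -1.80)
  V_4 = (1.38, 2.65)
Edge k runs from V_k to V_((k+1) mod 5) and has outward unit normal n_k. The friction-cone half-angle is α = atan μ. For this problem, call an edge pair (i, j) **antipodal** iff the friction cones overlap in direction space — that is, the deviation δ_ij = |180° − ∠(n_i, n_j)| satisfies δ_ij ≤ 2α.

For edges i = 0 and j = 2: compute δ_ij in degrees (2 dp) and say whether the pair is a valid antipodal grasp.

α = atan 0.75 = 36.87°;  2α = 73.74°
edge 0: e_0 = (-1.45, -3.31);  n_0 = (-0.9160, +0.4013)
edge 2: e_2 = (+3.54, +0.98);  n_2 = (+0.2668, -0.9638)
∠(n_0, n_2) = 129.13°
δ = |180° − 129.13°| = 50.87°
50.87° ≤ 2α = 73.74°  →  valid

δ = 50.87°, valid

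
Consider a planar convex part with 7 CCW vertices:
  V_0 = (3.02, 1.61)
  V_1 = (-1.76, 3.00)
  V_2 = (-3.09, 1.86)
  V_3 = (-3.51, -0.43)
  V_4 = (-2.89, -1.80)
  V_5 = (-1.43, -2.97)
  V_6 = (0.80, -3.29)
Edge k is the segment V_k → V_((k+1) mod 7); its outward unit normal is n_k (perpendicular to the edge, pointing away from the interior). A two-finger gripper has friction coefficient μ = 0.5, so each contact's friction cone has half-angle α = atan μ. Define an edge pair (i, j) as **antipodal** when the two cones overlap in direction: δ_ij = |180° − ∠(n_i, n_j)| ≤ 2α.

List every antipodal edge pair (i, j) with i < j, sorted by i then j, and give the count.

α = atan 0.5 = 26.57°;  2α = 53.13°
n_0 = (+0.2792, +0.9602)
n_1 = (-0.6508, +0.7593)
n_2 = (-0.9836, +0.1804)
n_3 = (-0.9110, -0.4123)
n_4 = (-0.6253, -0.7803)
n_5 = (-0.1420, -0.9899)
n_6 = (+0.9109, -0.4127)
  (0,1): δ = 123.18°  ·
  (0,2): δ = 84.18°  ·
  (0,3): δ = 49.44°  ✓
  (0,4): δ = 22.49°  ✓
  (0,5): δ = 8.05°  ✓
  (0,6): δ = 81.84°  ·
  (1,2): δ = 140.99°  ·
  (1,3): δ = 106.25°  ·
  (1,4): δ = 79.31°  ·
  (1,5): δ = 48.77°  ✓
  (1,6): δ = 25.03°  ✓
  (2,3): δ = 145.26°  ·
  (2,4): δ = 118.31°  ·
  (2,5): δ = 87.77°  ·
  (2,6): δ = 13.98°  ✓
  (3,4): δ = 153.06°  ·
  (3,5): δ = 122.52°  ·
  (3,6): δ = 48.72°  ✓
  (4,5): δ = 149.46°  ·
  (4,6): δ = 75.67°  ·
  (5,6): δ = 106.21°  ·
antipodal pairs: 7

count = 7; pairs: (0,3), (0,4), (0,5), (1,5), (1,6), (2,6), (3,6)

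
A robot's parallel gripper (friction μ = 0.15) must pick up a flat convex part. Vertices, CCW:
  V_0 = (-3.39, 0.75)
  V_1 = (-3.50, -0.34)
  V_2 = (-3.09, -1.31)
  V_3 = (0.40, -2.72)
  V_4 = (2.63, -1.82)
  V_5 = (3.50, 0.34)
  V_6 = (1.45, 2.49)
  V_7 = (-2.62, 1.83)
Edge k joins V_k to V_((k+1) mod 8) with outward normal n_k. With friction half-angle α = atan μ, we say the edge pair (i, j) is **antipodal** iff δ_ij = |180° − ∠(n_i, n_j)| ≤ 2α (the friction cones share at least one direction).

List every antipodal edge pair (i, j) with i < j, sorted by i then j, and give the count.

α = atan 0.15 = 8.53°;  2α = 17.06°
n_0 = (-0.9949, +0.1004)
n_1 = (-0.9211, -0.3893)
n_2 = (-0.3746, -0.9272)
n_3 = (+0.3743, -0.9273)
n_4 = (+0.9276, -0.3736)
n_5 = (+0.7237, +0.6901)
n_6 = (-0.1601, +0.9871)
n_7 = (-0.8142, +0.5805)
  (0,1): δ = 151.32°  ·
  (0,2): δ = 106.24°  ·
  (0,3): δ = 62.26°  ·
  (0,4): δ = 16.18°  ✓
  (0,5): δ = 49.40°  ·
  (0,6): δ = 104.97°  ·
  (0,7): δ = 150.28°  ·
  (1,2): δ = 134.91°  ·
  (1,3): δ = 90.93°  ·
  (1,4): δ = 44.85°  ·
  (1,5): δ = 20.72°  ·
  (1,6): δ = 76.30°  ·
  (1,7): δ = 121.60°  ·
  (2,3): δ = 136.02°  ·
  (2,4): δ = 89.94°  ·
  (2,5): δ = 24.36°  ·
  (2,6): δ = 31.21°  ·
  (2,7): δ = 76.51°  ·
  (3,4): δ = 133.92°  ·
  (3,5): δ = 68.34°  ·
  (3,6): δ = 12.77°  ✓
  (3,7): δ = 32.53°  ·
  (4,5): δ = 114.43°  ·
  (4,6): δ = 58.85°  ·
  (4,7): δ = 13.55°  ✓
  (5,6): δ = 124.43°  ·
  (5,7): δ = 79.12°  ·
  (6,7): δ = 134.70°  ·
antipodal pairs: 3

count = 3; pairs: (0,4), (3,6), (4,7)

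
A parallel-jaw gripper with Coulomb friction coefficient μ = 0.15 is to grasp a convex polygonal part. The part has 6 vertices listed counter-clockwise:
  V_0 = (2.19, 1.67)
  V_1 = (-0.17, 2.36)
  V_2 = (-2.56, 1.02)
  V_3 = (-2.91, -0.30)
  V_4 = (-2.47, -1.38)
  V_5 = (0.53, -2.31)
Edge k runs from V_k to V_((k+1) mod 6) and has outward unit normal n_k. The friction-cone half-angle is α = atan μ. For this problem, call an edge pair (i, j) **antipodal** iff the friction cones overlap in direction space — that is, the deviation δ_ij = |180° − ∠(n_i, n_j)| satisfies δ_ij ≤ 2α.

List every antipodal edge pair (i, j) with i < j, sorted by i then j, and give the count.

α = atan 0.15 = 8.53°;  2α = 17.06°
n_0 = (+0.2806, +0.9598)
n_1 = (-0.4890, +0.8723)
n_2 = (-0.9666, +0.2563)
n_3 = (-0.9261, -0.3773)
n_4 = (-0.2961, -0.9552)
n_5 = (+0.9229, -0.3849)
  (0,1): δ = 134.42°  ·
  (0,2): δ = 88.55°  ·
  (0,3): δ = 51.54°  ·
  (0,4): δ = 0.93°  ✓
  (0,5): δ = 83.66°  ·
  (1,2): δ = 134.13°  ·
  (1,3): δ = 97.11°  ·
  (1,4): δ = 46.50°  ·
  (1,5): δ = 38.08°  ·
  (2,3): δ = 142.98°  ·
  (2,4): δ = 92.37°  ·
  (2,5): δ = 7.79°  ✓
  (3,4): δ = 129.39°  ·
  (3,5): δ = 44.81°  ·
  (4,5): δ = 95.42°  ·
antipodal pairs: 2

count = 2; pairs: (0,4), (2,5)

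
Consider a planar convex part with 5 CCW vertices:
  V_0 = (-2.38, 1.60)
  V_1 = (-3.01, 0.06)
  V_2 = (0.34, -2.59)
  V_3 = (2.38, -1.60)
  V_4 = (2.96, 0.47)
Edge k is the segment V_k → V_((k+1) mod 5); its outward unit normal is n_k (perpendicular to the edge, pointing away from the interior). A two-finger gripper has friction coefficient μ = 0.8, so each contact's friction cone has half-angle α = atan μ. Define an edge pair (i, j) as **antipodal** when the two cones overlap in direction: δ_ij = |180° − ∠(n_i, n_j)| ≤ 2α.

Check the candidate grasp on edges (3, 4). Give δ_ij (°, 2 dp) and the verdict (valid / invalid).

δ = 86.30°, invalid

α = atan 0.8 = 38.66°;  2α = 77.32°
edge 3: e_3 = (+0.58, +2.07);  n_3 = (+0.9629, -0.2698)
edge 4: e_4 = (-5.34, +1.13);  n_4 = (+0.2070, +0.9783)
∠(n_3, n_4) = 93.70°
δ = |180° − 93.70°| = 86.30°
86.30° > 2α = 77.32°  →  invalid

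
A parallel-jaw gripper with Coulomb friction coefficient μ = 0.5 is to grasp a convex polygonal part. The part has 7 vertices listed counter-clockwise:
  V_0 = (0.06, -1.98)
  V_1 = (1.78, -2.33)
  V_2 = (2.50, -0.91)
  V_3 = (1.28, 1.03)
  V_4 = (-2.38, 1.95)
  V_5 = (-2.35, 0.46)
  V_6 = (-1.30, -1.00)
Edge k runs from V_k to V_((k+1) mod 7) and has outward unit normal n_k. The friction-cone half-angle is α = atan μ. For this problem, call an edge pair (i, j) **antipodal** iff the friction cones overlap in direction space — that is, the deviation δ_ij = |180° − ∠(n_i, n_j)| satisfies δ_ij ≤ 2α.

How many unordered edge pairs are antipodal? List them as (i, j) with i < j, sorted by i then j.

α = atan 0.5 = 26.57°;  2α = 53.13°
n_0 = (-0.1994, -0.9799)
n_1 = (+0.8919, -0.4522)
n_2 = (+0.8465, +0.5324)
n_3 = (+0.2438, +0.9698)
n_4 = (-0.9998, -0.0201)
n_5 = (-0.8119, -0.5839)
n_6 = (-0.5846, -0.8113)
  (0,1): δ = 105.38°  ·
  (0,2): δ = 46.33°  ✓
  (0,3): δ = 2.61°  ✓
  (0,4): δ = 102.66°  ·
  (0,5): δ = 137.22°  ·
  (0,6): δ = 155.73°  ·
  (1,2): δ = 120.95°  ·
  (1,3): δ = 77.22°  ·
  (1,4): δ = 28.04°  ✓
  (1,5): δ = 62.61°  ·
  (1,6): δ = 81.11°  ·
  (2,3): δ = 136.27°  ·
  (2,4): δ = 31.01°  ✓
  (2,5): δ = 3.56°  ✓
  (2,6): δ = 22.06°  ✓
  (3,4): δ = 74.74°  ·
  (3,5): δ = 40.17°  ✓
  (3,6): δ = 21.67°  ✓
  (4,5): δ = 145.43°  ·
  (4,6): δ = 126.93°  ·
  (5,6): δ = 161.50°  ·
antipodal pairs: 8

count = 8; pairs: (0,2), (0,3), (1,4), (2,4), (2,5), (2,6), (3,5), (3,6)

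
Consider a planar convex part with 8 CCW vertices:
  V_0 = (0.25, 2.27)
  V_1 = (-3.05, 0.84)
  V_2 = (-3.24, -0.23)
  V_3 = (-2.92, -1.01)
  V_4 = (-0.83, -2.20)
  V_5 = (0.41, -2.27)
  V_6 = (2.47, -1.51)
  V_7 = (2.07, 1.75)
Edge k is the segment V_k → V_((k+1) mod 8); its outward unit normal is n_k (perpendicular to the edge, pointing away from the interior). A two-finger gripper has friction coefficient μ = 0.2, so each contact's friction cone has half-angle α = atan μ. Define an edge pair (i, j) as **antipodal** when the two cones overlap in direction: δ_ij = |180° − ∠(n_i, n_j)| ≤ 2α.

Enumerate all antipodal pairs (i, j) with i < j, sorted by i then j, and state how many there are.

count = 5; pairs: (0,5), (1,6), (2,6), (3,7), (4,7)

α = atan 0.2 = 11.31°;  2α = 22.62°
n_0 = (-0.3976, +0.9176)
n_1 = (-0.9846, +0.1748)
n_2 = (-0.9252, -0.3796)
n_3 = (-0.4948, -0.8690)
n_4 = (-0.0564, -0.9984)
n_5 = (+0.3461, -0.9382)
n_6 = (+0.9926, +0.1218)
n_7 = (+0.2747, +0.9615)
  (0,1): δ = 123.50°  ·
  (0,2): δ = 91.12°  ·
  (0,3): δ = 53.08°  ·
  (0,4): δ = 26.66°  ·
  (0,5): δ = 3.18°  ✓
  (0,6): δ = 73.57°  ·
  (0,7): δ = 140.63°  ·
  (1,2): δ = 147.62°  ·
  (1,3): δ = 109.59°  ·
  (1,4): δ = 83.16°  ·
  (1,5): δ = 59.68°  ·
  (1,6): δ = 17.06°  ✓
  (1,7): δ = 84.12°  ·
  (2,3): δ = 141.96°  ·
  (2,4): δ = 115.54°  ·
  (2,5): δ = 92.06°  ·
  (2,6): δ = 15.31°  ✓
  (2,7): δ = 51.75°  ·
  (3,4): δ = 153.57°  ·
  (3,5): δ = 130.09°  ·
  (3,6): δ = 53.35°  ·
  (3,7): δ = 13.71°  ✓
  (4,5): δ = 156.52°  ·
  (4,6): δ = 79.77°  ·
  (4,7): δ = 12.71°  ✓
  (5,6): δ = 103.26°  ·
  (5,7): δ = 36.20°  ·
  (6,7): δ = 112.94°  ·
antipodal pairs: 5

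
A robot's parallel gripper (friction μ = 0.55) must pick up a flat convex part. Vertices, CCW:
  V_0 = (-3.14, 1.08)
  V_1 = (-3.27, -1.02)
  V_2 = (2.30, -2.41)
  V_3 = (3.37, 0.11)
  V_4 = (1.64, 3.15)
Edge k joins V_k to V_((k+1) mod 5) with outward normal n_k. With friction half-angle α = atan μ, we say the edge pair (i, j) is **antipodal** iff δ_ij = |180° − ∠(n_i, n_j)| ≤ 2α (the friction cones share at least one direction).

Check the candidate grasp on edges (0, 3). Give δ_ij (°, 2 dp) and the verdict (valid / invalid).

α = atan 0.55 = 28.81°;  2α = 57.62°
edge 0: e_0 = (-0.13, -2.10);  n_0 = (-0.9981, +0.0618)
edge 3: e_3 = (-1.73, +3.04);  n_3 = (+0.8691, +0.4946)
∠(n_0, n_3) = 146.81°
δ = |180° − 146.81°| = 33.19°
33.19° ≤ 2α = 57.62°  →  valid

δ = 33.19°, valid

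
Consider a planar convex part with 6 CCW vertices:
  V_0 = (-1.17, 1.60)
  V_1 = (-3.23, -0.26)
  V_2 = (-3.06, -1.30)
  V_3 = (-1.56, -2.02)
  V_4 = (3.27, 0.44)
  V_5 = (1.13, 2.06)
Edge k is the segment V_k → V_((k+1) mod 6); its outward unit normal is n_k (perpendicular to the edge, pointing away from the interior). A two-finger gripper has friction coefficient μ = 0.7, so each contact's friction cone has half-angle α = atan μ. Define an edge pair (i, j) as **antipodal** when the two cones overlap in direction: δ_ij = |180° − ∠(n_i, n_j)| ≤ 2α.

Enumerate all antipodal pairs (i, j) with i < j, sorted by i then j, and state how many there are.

count = 7; pairs: (0,2), (0,3), (1,4), (2,4), (2,5), (3,4), (3,5)

α = atan 0.7 = 34.99°;  2α = 69.98°
n_0 = (-0.6702, +0.7422)
n_1 = (-0.9869, -0.1613)
n_2 = (-0.4327, -0.9015)
n_3 = (+0.4538, -0.8911)
n_4 = (+0.6036, +0.7973)
n_5 = (-0.1961, +0.9806)
  (0,1): δ = 122.80°  ·
  (0,2): δ = 67.72°  ✓
  (0,3): δ = 15.09°  ✓
  (0,4): δ = 100.79°  ·
  (0,5): δ = 149.23°  ·
  (1,2): δ = 124.92°  ·
  (1,3): δ = 72.29°  ·
  (1,4): δ = 43.59°  ✓
  (1,5): δ = 92.03°  ·
  (2,3): δ = 127.37°  ·
  (2,4): δ = 11.49°  ✓
  (2,5): δ = 36.95°  ✓
  (3,4): δ = 64.12°  ✓
  (3,5): δ = 15.68°  ✓
  (4,5): δ = 131.56°  ·
antipodal pairs: 7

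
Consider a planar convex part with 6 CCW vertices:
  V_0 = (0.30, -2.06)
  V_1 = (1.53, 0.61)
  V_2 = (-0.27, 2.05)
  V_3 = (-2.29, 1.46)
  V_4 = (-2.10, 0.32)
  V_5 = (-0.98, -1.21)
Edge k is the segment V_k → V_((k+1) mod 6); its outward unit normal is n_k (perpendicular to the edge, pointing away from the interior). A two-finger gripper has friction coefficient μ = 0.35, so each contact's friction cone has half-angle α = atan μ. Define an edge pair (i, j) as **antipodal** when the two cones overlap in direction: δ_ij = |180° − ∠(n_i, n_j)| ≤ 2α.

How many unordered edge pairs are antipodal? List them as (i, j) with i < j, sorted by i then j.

count = 3; pairs: (0,3), (1,4), (1,5)

α = atan 0.35 = 19.29°;  2α = 38.58°
n_0 = (+0.9083, -0.4184)
n_1 = (+0.6247, +0.7809)
n_2 = (-0.2804, +0.9599)
n_3 = (-0.9864, -0.1644)
n_4 = (-0.8069, -0.5907)
n_5 = (-0.5532, -0.8331)
  (0,1): δ = 103.93°  ·
  (0,2): δ = 48.98°  ·
  (0,3): δ = 34.20°  ✓
  (0,4): δ = 60.94°  ·
  (0,5): δ = 81.15°  ·
  (1,2): δ = 125.06°  ·
  (1,3): δ = 41.88°  ·
  (1,4): δ = 15.14°  ✓
  (1,5): δ = 5.07°  ✓
  (2,3): δ = 96.82°  ·
  (2,4): δ = 70.08°  ·
  (2,5): δ = 49.87°  ·
  (3,4): δ = 153.26°  ·
  (3,5): δ = 133.05°  ·
  (4,5): δ = 159.79°  ·
antipodal pairs: 3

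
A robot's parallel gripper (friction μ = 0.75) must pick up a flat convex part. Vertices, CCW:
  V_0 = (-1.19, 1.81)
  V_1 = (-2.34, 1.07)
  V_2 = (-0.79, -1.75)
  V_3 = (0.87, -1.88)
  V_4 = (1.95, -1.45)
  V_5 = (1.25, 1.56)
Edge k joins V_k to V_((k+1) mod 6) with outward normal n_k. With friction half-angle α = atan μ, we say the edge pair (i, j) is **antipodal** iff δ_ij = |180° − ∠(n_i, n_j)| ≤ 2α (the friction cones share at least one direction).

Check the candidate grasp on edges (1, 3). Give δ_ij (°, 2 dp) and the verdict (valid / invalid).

δ = 97.09°, invalid

α = atan 0.75 = 36.87°;  2α = 73.74°
edge 1: e_1 = (+1.55, -2.82);  n_1 = (-0.8763, -0.4817)
edge 3: e_3 = (+1.08, +0.43);  n_3 = (+0.3699, -0.9291)
∠(n_1, n_3) = 82.91°
δ = |180° − 82.91°| = 97.09°
97.09° > 2α = 73.74°  →  invalid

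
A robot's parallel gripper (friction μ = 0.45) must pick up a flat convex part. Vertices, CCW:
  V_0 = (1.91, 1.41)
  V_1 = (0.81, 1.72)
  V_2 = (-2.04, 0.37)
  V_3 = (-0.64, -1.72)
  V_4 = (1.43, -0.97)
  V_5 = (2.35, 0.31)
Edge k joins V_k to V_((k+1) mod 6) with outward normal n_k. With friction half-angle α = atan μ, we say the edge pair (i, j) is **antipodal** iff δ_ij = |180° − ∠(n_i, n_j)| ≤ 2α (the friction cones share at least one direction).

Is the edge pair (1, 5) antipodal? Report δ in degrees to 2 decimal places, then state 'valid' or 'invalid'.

α = atan 0.45 = 24.23°;  2α = 48.46°
edge 1: e_1 = (-2.85, -1.35);  n_1 = (-0.4281, +0.9037)
edge 5: e_5 = (-0.44, +1.10);  n_5 = (+0.9285, +0.3714)
∠(n_1, n_5) = 93.54°
δ = |180° − 93.54°| = 86.46°
86.46° > 2α = 48.46°  →  invalid

δ = 86.46°, invalid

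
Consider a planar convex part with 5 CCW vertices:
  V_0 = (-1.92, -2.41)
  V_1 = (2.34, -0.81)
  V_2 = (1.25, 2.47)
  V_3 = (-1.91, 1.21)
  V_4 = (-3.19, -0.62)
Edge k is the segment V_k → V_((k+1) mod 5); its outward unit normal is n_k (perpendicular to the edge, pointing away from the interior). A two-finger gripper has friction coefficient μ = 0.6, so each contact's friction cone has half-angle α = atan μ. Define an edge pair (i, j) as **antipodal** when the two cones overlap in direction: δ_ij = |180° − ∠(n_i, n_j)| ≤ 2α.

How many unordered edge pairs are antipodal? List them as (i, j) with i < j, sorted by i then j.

count = 4; pairs: (0,2), (0,3), (1,3), (1,4)

α = atan 0.6 = 30.96°;  2α = 61.93°
n_0 = (+0.3516, -0.9361)
n_1 = (+0.9490, +0.3154)
n_2 = (-0.3704, +0.9289)
n_3 = (-0.8194, +0.5732)
n_4 = (-0.8156, -0.5786)
  (0,1): δ = 92.20°  ·
  (0,2): δ = 1.15°  ✓
  (0,3): δ = 34.44°  ✓
  (0,4): δ = 104.77°  ·
  (1,2): δ = 86.64°  ·
  (1,3): δ = 53.35°  ✓
  (1,4): δ = 16.97°  ✓
  (2,3): δ = 146.71°  ·
  (2,4): δ = 76.38°  ·
  (3,4): δ = 109.67°  ·
antipodal pairs: 4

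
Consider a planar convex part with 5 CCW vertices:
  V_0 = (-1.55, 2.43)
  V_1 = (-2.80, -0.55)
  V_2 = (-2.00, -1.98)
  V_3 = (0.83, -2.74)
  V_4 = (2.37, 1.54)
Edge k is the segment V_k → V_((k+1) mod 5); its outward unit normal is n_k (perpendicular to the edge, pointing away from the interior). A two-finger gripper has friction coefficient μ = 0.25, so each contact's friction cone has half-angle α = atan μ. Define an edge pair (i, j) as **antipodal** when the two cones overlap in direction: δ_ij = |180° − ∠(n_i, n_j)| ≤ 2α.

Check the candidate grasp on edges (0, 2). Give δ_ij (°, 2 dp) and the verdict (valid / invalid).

α = atan 0.25 = 14.04°;  2α = 28.07°
edge 0: e_0 = (-1.25, -2.98);  n_0 = (-0.9222, +0.3868)
edge 2: e_2 = (+2.83, -0.76);  n_2 = (-0.2594, -0.9658)
∠(n_0, n_2) = 97.72°
δ = |180° − 97.72°| = 82.28°
82.28° > 2α = 28.07°  →  invalid

δ = 82.28°, invalid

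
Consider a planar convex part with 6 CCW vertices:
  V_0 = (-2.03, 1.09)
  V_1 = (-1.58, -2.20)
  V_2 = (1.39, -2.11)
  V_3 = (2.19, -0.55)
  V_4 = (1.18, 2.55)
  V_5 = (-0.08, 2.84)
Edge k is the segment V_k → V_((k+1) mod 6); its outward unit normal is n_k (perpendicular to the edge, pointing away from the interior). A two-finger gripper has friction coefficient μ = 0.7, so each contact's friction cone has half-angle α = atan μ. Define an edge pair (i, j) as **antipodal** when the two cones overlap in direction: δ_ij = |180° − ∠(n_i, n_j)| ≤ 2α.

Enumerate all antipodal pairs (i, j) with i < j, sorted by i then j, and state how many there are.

count = 7; pairs: (0,2), (0,3), (0,4), (1,4), (1,5), (2,5), (3,5)

α = atan 0.7 = 34.99°;  2α = 69.98°
n_0 = (-0.9908, -0.1355)
n_1 = (+0.0303, -0.9995)
n_2 = (+0.8898, -0.4563)
n_3 = (+0.9508, +0.3098)
n_4 = (+0.2243, +0.9745)
n_5 = (-0.6679, +0.7442)
  (0,1): δ = 96.05°  ·
  (0,2): δ = 34.94°  ✓
  (0,3): δ = 10.26°  ✓
  (0,4): δ = 69.25°  ✓
  (0,5): δ = 124.12°  ·
  (1,2): δ = 118.89°  ·
  (1,3): δ = 73.69°  ·
  (1,4): δ = 14.70°  ✓
  (1,5): δ = 40.17°  ✓
  (2,3): δ = 134.80°  ·
  (2,4): δ = 75.81°  ·
  (2,5): δ = 20.94°  ✓
  (3,4): δ = 121.01°  ·
  (3,5): δ = 66.14°  ✓
  (4,5): δ = 125.13°  ·
antipodal pairs: 7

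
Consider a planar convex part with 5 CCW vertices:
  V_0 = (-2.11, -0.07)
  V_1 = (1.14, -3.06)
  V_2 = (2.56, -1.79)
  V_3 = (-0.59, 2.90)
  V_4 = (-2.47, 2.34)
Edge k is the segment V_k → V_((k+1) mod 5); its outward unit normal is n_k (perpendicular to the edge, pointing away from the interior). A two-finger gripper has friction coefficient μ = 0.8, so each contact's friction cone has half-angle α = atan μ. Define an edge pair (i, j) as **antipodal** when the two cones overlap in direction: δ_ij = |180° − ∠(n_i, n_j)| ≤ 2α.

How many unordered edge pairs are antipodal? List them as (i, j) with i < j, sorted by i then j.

count = 5; pairs: (0,2), (0,3), (1,3), (1,4), (2,4)

α = atan 0.8 = 38.66°;  2α = 77.32°
n_0 = (-0.6771, -0.7359)
n_1 = (+0.6666, -0.7454)
n_2 = (+0.8301, +0.5576)
n_3 = (-0.2855, +0.9584)
n_4 = (-0.9890, -0.1477)
  (0,1): δ = 95.58°  ·
  (0,2): δ = 13.50°  ✓
  (0,3): δ = 59.20°  ✓
  (0,4): δ = 141.11°  ·
  (1,2): δ = 97.92°  ·
  (1,3): δ = 25.22°  ✓
  (1,4): δ = 56.69°  ✓
  (2,3): δ = 107.30°  ·
  (2,4): δ = 25.39°  ✓
  (3,4): δ = 98.09°  ·
antipodal pairs: 5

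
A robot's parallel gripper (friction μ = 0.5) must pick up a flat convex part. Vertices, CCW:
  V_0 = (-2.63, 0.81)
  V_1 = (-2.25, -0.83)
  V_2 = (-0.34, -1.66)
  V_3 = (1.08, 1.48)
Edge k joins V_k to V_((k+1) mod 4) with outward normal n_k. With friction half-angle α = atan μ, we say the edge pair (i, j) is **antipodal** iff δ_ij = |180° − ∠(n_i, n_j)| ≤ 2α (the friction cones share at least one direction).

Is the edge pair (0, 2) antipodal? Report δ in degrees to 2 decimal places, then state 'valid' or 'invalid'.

δ = 37.38°, valid

α = atan 0.5 = 26.57°;  2α = 53.13°
edge 0: e_0 = (+0.38, -1.64);  n_0 = (-0.9742, -0.2257)
edge 2: e_2 = (+1.42, +3.14);  n_2 = (+0.9112, -0.4121)
∠(n_0, n_2) = 142.62°
δ = |180° − 142.62°| = 37.38°
37.38° ≤ 2α = 53.13°  →  valid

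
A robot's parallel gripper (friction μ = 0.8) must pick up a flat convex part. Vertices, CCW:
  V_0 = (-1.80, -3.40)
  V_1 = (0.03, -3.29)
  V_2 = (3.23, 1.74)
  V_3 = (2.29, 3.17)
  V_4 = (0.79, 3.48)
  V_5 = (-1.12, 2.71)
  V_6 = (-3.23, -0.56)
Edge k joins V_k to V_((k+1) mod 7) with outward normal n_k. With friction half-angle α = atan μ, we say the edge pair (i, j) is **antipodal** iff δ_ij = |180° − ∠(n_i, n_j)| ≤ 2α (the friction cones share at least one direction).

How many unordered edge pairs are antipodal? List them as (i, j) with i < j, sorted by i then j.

count = 11; pairs: (0,2), (0,3), (0,4), (0,5), (1,3), (1,4), (1,5), (1,6), (2,5), (2,6), (3,6)

α = atan 0.8 = 38.66°;  2α = 77.32°
n_0 = (+0.0600, -0.9982)
n_1 = (+0.8437, -0.5368)
n_2 = (+0.8356, +0.5493)
n_3 = (+0.2024, +0.9793)
n_4 = (-0.3739, +0.9275)
n_5 = (-0.8403, +0.5422)
n_6 = (-0.8932, -0.4497)
  (0,1): δ = 125.90°  ·
  (0,2): δ = 60.12°  ✓
  (0,3): δ = 15.12°  ✓
  (0,4): δ = 18.52°  ✓
  (0,5): δ = 53.73°  ✓
  (0,6): δ = 113.29°  ·
  (1,2): δ = 114.22°  ·
  (1,3): δ = 69.21°  ✓
  (1,4): δ = 35.58°  ✓
  (1,5): δ = 0.37°  ✓
  (1,6): δ = 59.19°  ✓
  (2,3): δ = 135.00°  ·
  (2,4): δ = 101.36°  ·
  (2,5): δ = 66.15°  ✓
  (2,6): δ = 6.59°  ✓
  (3,4): δ = 146.37°  ·
  (3,5): δ = 111.16°  ·
  (3,6): δ = 51.60°  ✓
  (4,5): δ = 144.79°  ·
  (4,6): δ = 85.23°  ·
  (5,6): δ = 120.44°  ·
antipodal pairs: 11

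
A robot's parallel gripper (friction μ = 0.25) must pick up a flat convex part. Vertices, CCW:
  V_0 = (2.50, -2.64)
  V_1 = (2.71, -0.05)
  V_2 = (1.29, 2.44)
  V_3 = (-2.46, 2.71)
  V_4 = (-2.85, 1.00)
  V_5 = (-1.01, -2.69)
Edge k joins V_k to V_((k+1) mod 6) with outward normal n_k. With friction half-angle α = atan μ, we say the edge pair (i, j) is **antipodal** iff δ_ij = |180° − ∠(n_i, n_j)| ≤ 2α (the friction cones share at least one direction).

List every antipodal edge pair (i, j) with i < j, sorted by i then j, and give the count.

count = 3; pairs: (0,3), (1,4), (2,5)

α = atan 0.25 = 14.04°;  2α = 28.07°
n_0 = (+0.9967, -0.0808)
n_1 = (+0.8687, +0.4954)
n_2 = (+0.0718, +0.9974)
n_3 = (-0.9750, +0.2224)
n_4 = (-0.8949, -0.4462)
n_5 = (+0.0142, -0.9999)
  (0,1): δ = 145.67°  ·
  (0,2): δ = 89.48°  ·
  (0,3): δ = 8.21°  ✓
  (0,4): δ = 31.14°  ·
  (0,5): δ = 95.45°  ·
  (1,2): δ = 123.81°  ·
  (1,3): δ = 42.54°  ·
  (1,4): δ = 3.19°  ✓
  (1,5): δ = 61.12°  ·
  (2,3): δ = 98.73°  ·
  (2,4): δ = 59.38°  ·
  (2,5): δ = 4.93°  ✓
  (3,4): δ = 140.65°  ·
  (3,5): δ = 76.34°  ·
  (4,5): δ = 115.69°  ·
antipodal pairs: 3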